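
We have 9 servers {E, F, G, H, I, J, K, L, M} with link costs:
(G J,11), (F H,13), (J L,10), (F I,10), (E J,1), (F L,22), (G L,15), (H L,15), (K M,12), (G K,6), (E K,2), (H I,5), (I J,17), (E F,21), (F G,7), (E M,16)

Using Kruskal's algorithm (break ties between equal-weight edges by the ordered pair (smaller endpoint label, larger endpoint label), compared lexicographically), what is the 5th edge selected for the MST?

F-G

Kruskal: consider edges lightest-first.
E J (1): add — endpoints in different components.
E K (2): add — endpoints in different components.
H I (5): add — endpoints in different components.
G K (6): add — endpoints in different components.
F G (7): add — endpoints in different components.
F I (10): add — endpoints in different components.
J L (10): add — endpoints in different components.
G J (11): skip — G and J already connected.
K M (12): add — endpoints in different components.
The 5th edge added is F G.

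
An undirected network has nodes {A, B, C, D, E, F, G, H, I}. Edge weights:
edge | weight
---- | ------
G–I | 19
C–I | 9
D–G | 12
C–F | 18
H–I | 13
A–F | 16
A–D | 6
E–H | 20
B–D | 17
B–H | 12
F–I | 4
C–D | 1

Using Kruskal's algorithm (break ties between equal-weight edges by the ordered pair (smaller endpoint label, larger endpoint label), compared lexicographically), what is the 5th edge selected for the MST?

B-H

Sort edges by weight, then run Kruskal:
C–D (1): add — endpoints in different components.
F–I (4): add — endpoints in different components.
A–D (6): add — endpoints in different components.
C–I (9): add — endpoints in different components.
B–H (12): add — endpoints in different components.
D–G (12): add — endpoints in different components.
H–I (13): add — endpoints in different components.
A–F (16): skip — A and F already connected.
B–D (17): skip — B and D already connected.
C–F (18): skip — C and F already connected.
G–I (19): skip — G and I already connected.
E–H (20): add — endpoints in different components.
The 5th edge added is B–H.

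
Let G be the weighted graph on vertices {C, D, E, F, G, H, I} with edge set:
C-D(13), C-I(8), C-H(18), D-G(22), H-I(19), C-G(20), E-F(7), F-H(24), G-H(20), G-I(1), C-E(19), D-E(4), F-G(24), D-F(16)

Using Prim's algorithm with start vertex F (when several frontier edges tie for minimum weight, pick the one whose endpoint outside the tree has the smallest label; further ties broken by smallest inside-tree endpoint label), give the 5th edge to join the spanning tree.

Prim's algorithm from F:
Step 1: cheapest edge leaving the tree is E-F (7); add E.
Step 2: cheapest edge leaving the tree is D-E (4); add D.
Step 3: cheapest edge leaving the tree is C-D (13); add C.
Step 4: cheapest edge leaving the tree is C-I (8); add I.
Step 5: cheapest edge leaving the tree is G-I (1); add G.
Step 6: cheapest edge leaving the tree is C-H (18); add H.
The 5th edge added is G-I.

G-I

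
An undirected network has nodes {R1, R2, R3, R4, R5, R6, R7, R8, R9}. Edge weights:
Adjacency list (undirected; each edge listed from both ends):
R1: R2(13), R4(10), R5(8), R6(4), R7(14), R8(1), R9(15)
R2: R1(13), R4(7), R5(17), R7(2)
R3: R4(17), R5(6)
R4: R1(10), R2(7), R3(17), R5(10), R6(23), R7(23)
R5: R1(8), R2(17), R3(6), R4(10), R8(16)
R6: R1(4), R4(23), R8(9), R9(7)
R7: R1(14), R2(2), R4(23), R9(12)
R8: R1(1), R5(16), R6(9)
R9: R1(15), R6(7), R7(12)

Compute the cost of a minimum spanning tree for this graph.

Kruskal's algorithm — process edges by increasing weight (ties by edge label):
R1–R8 (1): add — endpoints in different components.
R2–R7 (2): add — endpoints in different components.
R1–R6 (4): add — endpoints in different components.
R3–R5 (6): add — endpoints in different components.
R2–R4 (7): add — endpoints in different components.
R6–R9 (7): add — endpoints in different components.
R1–R5 (8): add — endpoints in different components.
R6–R8 (9): skip — R6 and R8 already connected.
R1–R4 (10): add — endpoints in different components.
MST edges: R1–R8, R2–R7, R1–R6, R3–R5, R2–R4, R6–R9, R1–R5, R1–R4; total weight 1+2+4+6+7+7+8+10 = 45.

45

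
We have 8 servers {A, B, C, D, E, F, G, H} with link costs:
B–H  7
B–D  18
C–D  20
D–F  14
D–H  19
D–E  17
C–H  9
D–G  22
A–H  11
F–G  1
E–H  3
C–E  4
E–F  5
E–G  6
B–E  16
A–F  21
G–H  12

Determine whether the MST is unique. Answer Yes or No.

Yes

Sort edges by weight, then run Kruskal:
F–G (1): add — endpoints in different components.
E–H (3): add — endpoints in different components.
C–E (4): add — endpoints in different components.
E–F (5): add — endpoints in different components.
E–G (6): skip — E and G already connected.
B–H (7): add — endpoints in different components.
C–H (9): skip — C and H already connected.
A–H (11): add — endpoints in different components.
G–H (12): skip — G and H already connected.
D–F (14): add — endpoints in different components.
Every non-tree edge has weight strictly greater than the heaviest edge on the tree path between its endpoints, so the MST is unique.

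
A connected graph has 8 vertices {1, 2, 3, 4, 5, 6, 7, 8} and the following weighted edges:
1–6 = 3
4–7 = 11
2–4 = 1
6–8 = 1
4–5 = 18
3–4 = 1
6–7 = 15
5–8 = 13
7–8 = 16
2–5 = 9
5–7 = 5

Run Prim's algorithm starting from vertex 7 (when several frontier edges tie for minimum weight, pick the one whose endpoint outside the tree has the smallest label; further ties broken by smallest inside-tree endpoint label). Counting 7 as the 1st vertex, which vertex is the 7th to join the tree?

Grow the tree from 7 using Prim:
Step 1: cheapest edge leaving the tree is 5–7 (5); add 5.
Step 2: cheapest edge leaving the tree is 2–5 (9); add 2.
Step 3: cheapest edge leaving the tree is 2–4 (1); add 4.
Step 4: cheapest edge leaving the tree is 3–4 (1); add 3.
Step 5: cheapest edge leaving the tree is 5–8 (13); add 8.
Step 6: cheapest edge leaving the tree is 6–8 (1); add 6.
Step 7: cheapest edge leaving the tree is 1–6 (3); add 1.
Vertex order: 7, 5, 2, 4, 3, 8, 6, 1. The 7th vertex is 6.

6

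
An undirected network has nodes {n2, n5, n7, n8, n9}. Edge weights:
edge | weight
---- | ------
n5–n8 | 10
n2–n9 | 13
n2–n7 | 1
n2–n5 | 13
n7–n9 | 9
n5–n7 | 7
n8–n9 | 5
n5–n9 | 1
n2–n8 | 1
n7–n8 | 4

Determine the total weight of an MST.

8

Grow the tree from n7 using Prim:
Step 1: cheapest edge leaving the tree is n2–n7 (1); add n2.
Step 2: cheapest edge leaving the tree is n2–n8 (1); add n8.
Step 3: cheapest edge leaving the tree is n8–n9 (5); add n9.
Step 4: cheapest edge leaving the tree is n5–n9 (1); add n5.
MST edges: n2–n7, n2–n8, n8–n9, n5–n9; total weight 1+1+5+1 = 8.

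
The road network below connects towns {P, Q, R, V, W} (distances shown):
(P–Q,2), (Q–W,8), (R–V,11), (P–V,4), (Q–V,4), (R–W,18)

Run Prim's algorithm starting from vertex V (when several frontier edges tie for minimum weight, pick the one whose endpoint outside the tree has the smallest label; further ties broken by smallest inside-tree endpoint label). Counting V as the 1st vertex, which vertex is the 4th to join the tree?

Prim's algorithm from V:
Step 1: cheapest edge leaving the tree is P–V (4); add P.
Step 2: cheapest edge leaving the tree is P–Q (2); add Q.
Step 3: cheapest edge leaving the tree is Q–W (8); add W.
Step 4: cheapest edge leaving the tree is R–V (11); add R.
Vertex order: V, P, Q, W, R. The 4th vertex is W.

W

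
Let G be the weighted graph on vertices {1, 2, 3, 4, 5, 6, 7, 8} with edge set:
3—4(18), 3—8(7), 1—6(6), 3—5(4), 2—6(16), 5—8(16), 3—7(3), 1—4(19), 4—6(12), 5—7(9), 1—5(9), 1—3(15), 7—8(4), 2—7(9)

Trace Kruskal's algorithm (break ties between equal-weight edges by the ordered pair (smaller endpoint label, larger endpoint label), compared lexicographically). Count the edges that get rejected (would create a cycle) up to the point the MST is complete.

Sort edges by weight, then run Kruskal:
3—7 (3): add — endpoints in different components.
3—5 (4): add — endpoints in different components.
7—8 (4): add — endpoints in different components.
1—6 (6): add — endpoints in different components.
3—8 (7): skip — 3 and 8 already connected.
1—5 (9): add — endpoints in different components.
2—7 (9): add — endpoints in different components.
5—7 (9): skip — 5 and 7 already connected.
4—6 (12): add — endpoints in different components.
Edges rejected before the tree was complete: 2.

2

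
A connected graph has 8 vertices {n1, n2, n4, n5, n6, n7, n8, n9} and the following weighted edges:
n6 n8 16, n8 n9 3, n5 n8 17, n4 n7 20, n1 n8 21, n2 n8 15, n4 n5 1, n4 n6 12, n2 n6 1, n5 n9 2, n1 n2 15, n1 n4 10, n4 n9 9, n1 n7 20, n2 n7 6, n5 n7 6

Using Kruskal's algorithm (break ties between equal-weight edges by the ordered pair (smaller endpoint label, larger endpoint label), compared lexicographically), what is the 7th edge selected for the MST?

n1-n4

Kruskal: consider edges lightest-first.
n2 n6 (1): add — endpoints in different components.
n4 n5 (1): add — endpoints in different components.
n5 n9 (2): add — endpoints in different components.
n8 n9 (3): add — endpoints in different components.
n2 n7 (6): add — endpoints in different components.
n5 n7 (6): add — endpoints in different components.
n4 n9 (9): skip — n9 and n4 already connected.
n1 n4 (10): add — endpoints in different components.
The 7th edge added is n1 n4.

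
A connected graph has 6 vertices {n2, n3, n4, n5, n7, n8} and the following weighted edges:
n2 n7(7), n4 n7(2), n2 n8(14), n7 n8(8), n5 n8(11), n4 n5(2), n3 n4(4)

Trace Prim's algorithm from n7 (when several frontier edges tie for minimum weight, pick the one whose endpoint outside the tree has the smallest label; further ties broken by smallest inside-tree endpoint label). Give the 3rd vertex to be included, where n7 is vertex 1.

Grow the tree from n7 using Prim:
Step 1: frontier [n4 n7 2, n2 n7 7, n7 n8 8] → take n4 n7 (2); add n4.
Step 2: frontier [n4 n5 2, n3 n4 4, n2 n7 7, n7 n8 8] → take n4 n5 (2); add n5.
Step 3: frontier [n3 n4 4, n5 n8 11, n2 n7 7, n7 n8 8] → take n3 n4 (4); add n3.
Step 4: frontier [n5 n8 11, n2 n7 7, n7 n8 8] → take n2 n7 (7); add n2.
Step 5: frontier [n2 n8 14, n5 n8 11, n7 n8 8] → take n7 n8 (8); add n8.
Vertex order: n7, n4, n5, n3, n2, n8. The 3rd vertex is n5.

n5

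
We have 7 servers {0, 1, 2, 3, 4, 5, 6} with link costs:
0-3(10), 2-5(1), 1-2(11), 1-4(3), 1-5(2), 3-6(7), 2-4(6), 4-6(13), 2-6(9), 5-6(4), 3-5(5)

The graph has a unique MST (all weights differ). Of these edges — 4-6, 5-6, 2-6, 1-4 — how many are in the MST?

2

Kruskal's algorithm — process edges by increasing weight (ties by edge label):
2-5 (1): add. Components now {0} {1} {2,5} {3} {4} {6}
1-5 (2): add. Components now {0} {1,2,5} {3} {4} {6}
1-4 (3): add. Components now {0} {1,2,4,5} {3} {6}
5-6 (4): add. Components now {0} {1,2,4,5,6} {3}
3-5 (5): add. Components now {0} {1,2,3,4,5,6}
2-4 (6): skip — 2 and 4 already connected.
3-6 (7): skip — 3 and 6 already connected.
2-6 (9): skip — 2 and 6 already connected.
0-3 (10): add. Components now {0,1,2,3,4,5,6}
MST edge set: {2-5, 1-5, 1-4, 5-6, 3-5, 0-3}.
Of the listed edges, {5-6, 1-4} are in the MST → 2.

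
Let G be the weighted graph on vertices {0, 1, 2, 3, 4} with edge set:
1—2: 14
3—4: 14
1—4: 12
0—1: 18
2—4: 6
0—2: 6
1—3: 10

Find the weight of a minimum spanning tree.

34

Prim, starting at 3.
Step 1: frontier [1—3 10, 3—4 14] → take 1—3 (10); add 1.
Step 2: frontier [1—4 12, 1—2 14, 0—1 18, 3—4 14] → take 1—4 (12); add 4.
Step 3: frontier [1—2 14, 0—1 18, 2—4 6] → take 2—4 (6); add 2.
Step 4: frontier [0—1 18, 0—2 6] → take 0—2 (6); add 0.
MST edges: 1—3, 1—4, 2—4, 0—2; total weight 10+12+6+6 = 34.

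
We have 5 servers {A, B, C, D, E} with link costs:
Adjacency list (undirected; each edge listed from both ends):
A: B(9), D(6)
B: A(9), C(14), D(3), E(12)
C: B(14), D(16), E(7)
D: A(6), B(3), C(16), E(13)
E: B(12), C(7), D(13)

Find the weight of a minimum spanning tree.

28

Sort edges by weight, then run Kruskal:
B—D (3): add — endpoints in different components.
A—D (6): add — endpoints in different components.
C—E (7): add — endpoints in different components.
A—B (9): skip — A and B already connected.
B—E (12): add — endpoints in different components.
MST edges: B—D, A—D, C—E, B—E; total weight 3+6+7+12 = 28.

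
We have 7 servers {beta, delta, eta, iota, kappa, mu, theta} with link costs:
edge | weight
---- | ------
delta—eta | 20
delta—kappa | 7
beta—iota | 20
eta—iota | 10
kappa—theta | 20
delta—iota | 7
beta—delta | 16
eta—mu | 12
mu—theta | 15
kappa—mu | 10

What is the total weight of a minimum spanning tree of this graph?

65

Kruskal: consider edges lightest-first.
delta—iota (7): add. Components now {mu} {theta} {delta,iota} {eta} {kappa} {beta}
delta—kappa (7): add. Components now {mu} {theta} {delta,iota,kappa} {eta} {beta}
eta—iota (10): add. Components now {mu} {theta} {delta,eta,iota,kappa} {beta}
kappa—mu (10): add. Components now {delta,eta,iota,kappa,mu} {theta} {beta}
eta—mu (12): skip — mu and eta already connected.
mu—theta (15): add. Components now {delta,eta,iota,kappa,mu,theta} {beta}
beta—delta (16): add. Components now {beta,delta,eta,iota,kappa,mu,theta}
MST edges: delta—iota, delta—kappa, eta—iota, kappa—mu, mu—theta, beta—delta; total weight 7+7+10+10+15+16 = 65.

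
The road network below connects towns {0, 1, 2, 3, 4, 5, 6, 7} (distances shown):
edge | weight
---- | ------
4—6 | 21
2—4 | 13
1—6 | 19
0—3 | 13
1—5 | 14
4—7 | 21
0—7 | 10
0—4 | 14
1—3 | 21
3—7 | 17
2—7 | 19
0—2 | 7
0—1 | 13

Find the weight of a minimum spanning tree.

89

Prim, starting at 4.
Step 1: cheapest edge leaving the tree is 2—4 (13); add 2.
Step 2: cheapest edge leaving the tree is 0—2 (7); add 0.
Step 3: cheapest edge leaving the tree is 0—7 (10); add 7.
Step 4: cheapest edge leaving the tree is 0—1 (13); add 1.
Step 5: cheapest edge leaving the tree is 0—3 (13); add 3.
Step 6: cheapest edge leaving the tree is 1—5 (14); add 5.
Step 7: cheapest edge leaving the tree is 1—6 (19); add 6.
MST edges: 2—4, 0—2, 0—7, 0—1, 0—3, 1—5, 1—6; total weight 13+7+10+13+13+14+19 = 89.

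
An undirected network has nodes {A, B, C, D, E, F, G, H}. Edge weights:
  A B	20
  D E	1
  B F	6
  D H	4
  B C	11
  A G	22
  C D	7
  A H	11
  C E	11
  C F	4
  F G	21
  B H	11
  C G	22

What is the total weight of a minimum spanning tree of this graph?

54

Grow the tree from D using Prim:
Step 1: frontier [D E 1, D H 4, C D 7] → take D E (1); add E.
Step 2: frontier [D H 4, C D 7, C E 11] → take D H (4); add H.
Step 3: frontier [C D 7, C E 11, A H 11, B H 11] → take C D (7); add C.
Step 4: frontier [C F 4, B C 11, C G 22, A H 11, B H 11] → take C F (4); add F.
Step 5: frontier [B C 11, C G 22, B F 6, F G 21, A H 11, B H 11] → take B F (6); add B.
Step 6: frontier [A B 20, C G 22, F G 21, A H 11] → take A H (11); add A.
Step 7: frontier [A G 22, C G 22, F G 21] → take F G (21); add G.
MST edges: D E, D H, C D, C F, B F, A H, F G; total weight 1+4+7+4+6+11+21 = 54.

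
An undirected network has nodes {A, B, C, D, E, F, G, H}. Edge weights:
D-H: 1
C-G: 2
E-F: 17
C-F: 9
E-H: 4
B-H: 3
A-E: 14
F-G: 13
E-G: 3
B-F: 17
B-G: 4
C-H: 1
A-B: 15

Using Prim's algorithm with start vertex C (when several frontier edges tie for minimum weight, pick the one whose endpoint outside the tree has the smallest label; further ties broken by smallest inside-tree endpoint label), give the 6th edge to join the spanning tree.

C-F

Grow the tree from C using Prim:
Step 1: frontier [C-H 1, C-G 2, C-F 9] → take C-H (1); add H.
Step 2: frontier [C-G 2, C-F 9, D-H 1, B-H 3, E-H 4] → take D-H (1); add D.
Step 3: frontier [C-G 2, C-F 9, B-H 3, E-H 4] → take C-G (2); add G.
Step 4: frontier [C-F 9, E-G 3, B-G 4, F-G 13, B-H 3, E-H 4] → take B-H (3); add B.
Step 5: frontier [A-B 15, B-F 17, C-F 9, E-G 3, F-G 13, E-H 4] → take E-G (3); add E.
Step 6: frontier [A-B 15, B-F 17, C-F 9, A-E 14, E-F 17, F-G 13] → take C-F (9); add F.
Step 7: frontier [A-B 15, A-E 14] → take A-E (14); add A.
The 6th edge added is C-F.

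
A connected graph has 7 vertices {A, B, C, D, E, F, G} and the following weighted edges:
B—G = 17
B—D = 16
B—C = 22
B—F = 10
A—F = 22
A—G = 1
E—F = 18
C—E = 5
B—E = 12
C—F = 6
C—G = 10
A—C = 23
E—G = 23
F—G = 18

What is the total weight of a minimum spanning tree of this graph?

48

Prim's algorithm from C:
Step 1: frontier [C—E 5, C—F 6, C—G 10, B—C 22, A—C 23] → take C—E (5); add E.
Step 2: frontier [C—F 6, C—G 10, B—C 22, A—C 23, B—E 12, E—F 18, E—G 23] → take C—F (6); add F.
Step 3: frontier [C—G 10, B—C 22, A—C 23, B—E 12, E—G 23, B—F 10, F—G 18, A—F 22] → take B—F (10); add B.
Step 4: frontier [B—D 16, B—G 17, C—G 10, A—C 23, E—G 23, F—G 18, A—F 22] → take C—G (10); add G.
Step 5: frontier [B—D 16, A—C 23, A—F 22, A—G 1] → take A—G (1); add A.
Step 6: frontier [B—D 16] → take B—D (16); add D.
MST edges: C—E, C—F, B—F, C—G, A—G, B—D; total weight 5+6+10+10+1+16 = 48.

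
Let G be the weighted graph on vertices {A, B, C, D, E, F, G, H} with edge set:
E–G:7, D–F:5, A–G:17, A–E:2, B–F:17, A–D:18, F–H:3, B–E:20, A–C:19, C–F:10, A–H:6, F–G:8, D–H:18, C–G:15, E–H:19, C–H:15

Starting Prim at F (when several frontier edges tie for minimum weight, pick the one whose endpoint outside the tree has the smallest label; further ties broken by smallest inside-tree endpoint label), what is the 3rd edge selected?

Prim, starting at F.
Step 1: cheapest edge leaving the tree is F–H (3); add H.
Step 2: cheapest edge leaving the tree is D–F (5); add D.
Step 3: cheapest edge leaving the tree is A–H (6); add A.
Step 4: cheapest edge leaving the tree is A–E (2); add E.
Step 5: cheapest edge leaving the tree is E–G (7); add G.
Step 6: cheapest edge leaving the tree is C–F (10); add C.
Step 7: cheapest edge leaving the tree is B–F (17); add B.
The 3rd edge added is A–H.

A-H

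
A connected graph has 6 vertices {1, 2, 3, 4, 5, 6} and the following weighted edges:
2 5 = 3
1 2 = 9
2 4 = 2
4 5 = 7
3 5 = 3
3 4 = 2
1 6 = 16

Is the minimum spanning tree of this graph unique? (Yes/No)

No

Kruskal: consider edges lightest-first.
2 4 (2): add — endpoints in different components.
3 4 (2): add — endpoints in different components.
2 5 (3): add — endpoints in different components.
3 5 (3): skip — 3 and 5 already connected.
4 5 (7): skip — 4 and 5 already connected.
1 2 (9): add — endpoints in different components.
1 6 (16): add — endpoints in different components.
Non-tree edge 3 5 has weight 3, equal to the heaviest edge on its tree cycle — swapping gives another MST of the same weight. Not unique.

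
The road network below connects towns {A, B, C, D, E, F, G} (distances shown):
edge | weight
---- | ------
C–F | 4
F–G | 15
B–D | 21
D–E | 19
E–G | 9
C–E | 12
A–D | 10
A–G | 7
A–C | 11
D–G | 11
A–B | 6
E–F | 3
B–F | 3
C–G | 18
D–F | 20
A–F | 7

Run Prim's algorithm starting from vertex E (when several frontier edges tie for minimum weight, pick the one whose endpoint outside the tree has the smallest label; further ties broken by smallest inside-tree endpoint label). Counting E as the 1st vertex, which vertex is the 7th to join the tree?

D

Prim, starting at E.
Step 1: cheapest edge leaving the tree is E–F (3); add F.
Step 2: cheapest edge leaving the tree is B–F (3); add B.
Step 3: cheapest edge leaving the tree is C–F (4); add C.
Step 4: cheapest edge leaving the tree is A–B (6); add A.
Step 5: cheapest edge leaving the tree is A–G (7); add G.
Step 6: cheapest edge leaving the tree is A–D (10); add D.
Vertex order: E, F, B, C, A, G, D. The 7th vertex is D.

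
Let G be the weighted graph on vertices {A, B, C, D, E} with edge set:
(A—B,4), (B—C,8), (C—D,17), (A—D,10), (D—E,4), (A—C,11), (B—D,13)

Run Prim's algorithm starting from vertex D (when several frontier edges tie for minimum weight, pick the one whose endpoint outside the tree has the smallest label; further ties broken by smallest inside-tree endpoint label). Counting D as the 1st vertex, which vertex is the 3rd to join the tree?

Grow the tree from D using Prim:
Step 1: frontier [D—E 4, A—D 10, B—D 13, C—D 17] → take D—E (4); add E.
Step 2: frontier [A—D 10, B—D 13, C—D 17] → take A—D (10); add A.
Step 3: frontier [A—B 4, A—C 11, B—D 13, C—D 17] → take A—B (4); add B.
Step 4: frontier [A—C 11, B—C 8, C—D 17] → take B—C (8); add C.
Vertex order: D, E, A, B, C. The 3rd vertex is A.

A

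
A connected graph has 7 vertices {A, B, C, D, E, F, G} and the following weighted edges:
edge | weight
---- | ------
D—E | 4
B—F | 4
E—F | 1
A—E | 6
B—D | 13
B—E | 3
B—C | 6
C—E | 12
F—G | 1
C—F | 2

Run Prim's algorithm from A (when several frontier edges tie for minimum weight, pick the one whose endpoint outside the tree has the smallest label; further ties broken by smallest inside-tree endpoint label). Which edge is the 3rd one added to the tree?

Prim, starting at A.
Step 1: frontier [A—E 6] → take A—E (6); add E.
Step 2: frontier [E—F 1, B—E 3, D—E 4, C—E 12] → take E—F (1); add F.
Step 3: frontier [B—E 3, D—E 4, C—E 12, F—G 1, C—F 2, B—F 4] → take F—G (1); add G.
Step 4: frontier [B—E 3, D—E 4, C—E 12, C—F 2, B—F 4] → take C—F (2); add C.
Step 5: frontier [B—C 6, B—E 3, D—E 4, B—F 4] → take B—E (3); add B.
Step 6: frontier [B—D 13, D—E 4] → take D—E (4); add D.
The 3rd edge added is F—G.

F-G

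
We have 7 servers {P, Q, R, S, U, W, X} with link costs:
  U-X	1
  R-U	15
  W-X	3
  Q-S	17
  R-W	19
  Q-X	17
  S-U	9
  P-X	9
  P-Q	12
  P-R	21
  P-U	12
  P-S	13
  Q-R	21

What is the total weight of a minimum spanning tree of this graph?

49

Prim, starting at R.
Step 1: cheapest edge leaving the tree is R-U (15); add U.
Step 2: cheapest edge leaving the tree is U-X (1); add X.
Step 3: cheapest edge leaving the tree is W-X (3); add W.
Step 4: cheapest edge leaving the tree is P-X (9); add P.
Step 5: cheapest edge leaving the tree is S-U (9); add S.
Step 6: cheapest edge leaving the tree is P-Q (12); add Q.
MST edges: R-U, U-X, W-X, P-X, S-U, P-Q; total weight 15+1+3+9+9+12 = 49.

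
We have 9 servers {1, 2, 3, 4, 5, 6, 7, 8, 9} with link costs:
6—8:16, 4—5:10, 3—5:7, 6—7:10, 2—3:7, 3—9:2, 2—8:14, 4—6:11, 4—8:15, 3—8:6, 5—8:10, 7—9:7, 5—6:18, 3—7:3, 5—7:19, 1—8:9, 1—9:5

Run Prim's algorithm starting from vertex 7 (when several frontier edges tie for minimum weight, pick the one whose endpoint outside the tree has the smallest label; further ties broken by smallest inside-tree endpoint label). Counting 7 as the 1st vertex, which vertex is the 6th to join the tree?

Prim's algorithm from 7:
Step 1: cheapest edge leaving the tree is 3—7 (3); add 3.
Step 2: cheapest edge leaving the tree is 3—9 (2); add 9.
Step 3: cheapest edge leaving the tree is 1—9 (5); add 1.
Step 4: cheapest edge leaving the tree is 3—8 (6); add 8.
Step 5: cheapest edge leaving the tree is 2—3 (7); add 2.
Step 6: cheapest edge leaving the tree is 3—5 (7); add 5.
Step 7: cheapest edge leaving the tree is 4—5 (10); add 4.
Step 8: cheapest edge leaving the tree is 6—7 (10); add 6.
Vertex order: 7, 3, 9, 1, 8, 2, 5, 4, 6. The 6th vertex is 2.

2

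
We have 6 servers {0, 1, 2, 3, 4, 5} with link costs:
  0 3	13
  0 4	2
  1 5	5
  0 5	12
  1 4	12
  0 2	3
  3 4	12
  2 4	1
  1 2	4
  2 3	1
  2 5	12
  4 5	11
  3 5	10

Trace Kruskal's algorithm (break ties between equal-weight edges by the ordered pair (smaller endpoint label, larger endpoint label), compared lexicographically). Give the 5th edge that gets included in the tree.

1-5

Kruskal: consider edges lightest-first.
2 3 (1): add. Components now {0} {1} {2,3} {4} {5}
2 4 (1): add. Components now {0} {1} {2,3,4} {5}
0 4 (2): add. Components now {0,2,3,4} {1} {5}
0 2 (3): skip — 0 and 2 already connected.
1 2 (4): add. Components now {0,1,2,3,4} {5}
1 5 (5): add. Components now {0,1,2,3,4,5}
The 5th edge added is 1 5.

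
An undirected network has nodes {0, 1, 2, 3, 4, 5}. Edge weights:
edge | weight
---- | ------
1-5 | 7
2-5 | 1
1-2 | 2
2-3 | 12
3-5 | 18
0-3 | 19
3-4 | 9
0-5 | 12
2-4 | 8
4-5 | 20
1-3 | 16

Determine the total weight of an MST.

32

Sort edges by weight, then run Kruskal:
2-5 (1): add — endpoints in different components.
1-2 (2): add — endpoints in different components.
1-5 (7): skip — 1 and 5 already connected.
2-4 (8): add — endpoints in different components.
3-4 (9): add — endpoints in different components.
0-5 (12): add — endpoints in different components.
MST edges: 2-5, 1-2, 2-4, 3-4, 0-5; total weight 1+2+8+9+12 = 32.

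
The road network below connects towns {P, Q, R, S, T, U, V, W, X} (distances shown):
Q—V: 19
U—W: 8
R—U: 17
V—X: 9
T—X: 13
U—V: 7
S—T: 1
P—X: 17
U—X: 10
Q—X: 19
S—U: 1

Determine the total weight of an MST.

79

Prim's algorithm from S:
Step 1: cheapest edge leaving the tree is S—T (1); add T.
Step 2: cheapest edge leaving the tree is S—U (1); add U.
Step 3: cheapest edge leaving the tree is U—V (7); add V.
Step 4: cheapest edge leaving the tree is U—W (8); add W.
Step 5: cheapest edge leaving the tree is V—X (9); add X.
Step 6: cheapest edge leaving the tree is P—X (17); add P.
Step 7: cheapest edge leaving the tree is R—U (17); add R.
Step 8: cheapest edge leaving the tree is Q—V (19); add Q.
MST edges: S—T, S—U, U—V, U—W, V—X, P—X, R—U, Q—V; total weight 1+1+7+8+9+17+17+19 = 79.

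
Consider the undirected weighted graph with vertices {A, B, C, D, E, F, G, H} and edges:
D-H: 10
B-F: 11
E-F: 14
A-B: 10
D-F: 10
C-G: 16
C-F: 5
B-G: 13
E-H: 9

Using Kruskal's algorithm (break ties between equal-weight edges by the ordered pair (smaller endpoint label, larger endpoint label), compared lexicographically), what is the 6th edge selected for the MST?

B-F

Kruskal's algorithm — process edges by increasing weight (ties by edge label):
C-F (5): add — endpoints in different components.
E-H (9): add — endpoints in different components.
A-B (10): add — endpoints in different components.
D-F (10): add — endpoints in different components.
D-H (10): add — endpoints in different components.
B-F (11): add — endpoints in different components.
B-G (13): add — endpoints in different components.
The 6th edge added is B-F.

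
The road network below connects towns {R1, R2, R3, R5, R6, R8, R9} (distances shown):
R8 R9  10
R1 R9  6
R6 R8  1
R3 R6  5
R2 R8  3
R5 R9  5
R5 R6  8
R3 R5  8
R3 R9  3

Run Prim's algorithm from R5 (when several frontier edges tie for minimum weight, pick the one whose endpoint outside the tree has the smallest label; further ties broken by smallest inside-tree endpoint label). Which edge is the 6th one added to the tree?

Grow the tree from R5 using Prim:
Step 1: cheapest edge leaving the tree is R5 R9 (5); add R9.
Step 2: cheapest edge leaving the tree is R3 R9 (3); add R3.
Step 3: cheapest edge leaving the tree is R3 R6 (5); add R6.
Step 4: cheapest edge leaving the tree is R6 R8 (1); add R8.
Step 5: cheapest edge leaving the tree is R2 R8 (3); add R2.
Step 6: cheapest edge leaving the tree is R1 R9 (6); add R1.
The 6th edge added is R1 R9.

R1-R9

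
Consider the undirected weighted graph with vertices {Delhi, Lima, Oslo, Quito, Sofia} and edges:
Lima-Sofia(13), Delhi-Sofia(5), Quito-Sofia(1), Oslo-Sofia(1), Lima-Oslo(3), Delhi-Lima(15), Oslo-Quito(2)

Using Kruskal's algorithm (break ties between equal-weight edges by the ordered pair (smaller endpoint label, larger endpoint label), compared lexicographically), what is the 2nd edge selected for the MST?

Sort edges by weight, then run Kruskal:
Oslo-Sofia (1): add. Components now {Delhi} {Quito} {Lima} {Oslo,Sofia}
Quito-Sofia (1): add. Components now {Delhi} {Oslo,Quito,Sofia} {Lima}
Oslo-Quito (2): skip — Quito and Oslo already connected.
Lima-Oslo (3): add. Components now {Delhi} {Lima,Oslo,Quito,Sofia}
Delhi-Sofia (5): add. Components now {Delhi,Lima,Oslo,Quito,Sofia}
The 2nd edge added is Quito-Sofia.

Quito-Sofia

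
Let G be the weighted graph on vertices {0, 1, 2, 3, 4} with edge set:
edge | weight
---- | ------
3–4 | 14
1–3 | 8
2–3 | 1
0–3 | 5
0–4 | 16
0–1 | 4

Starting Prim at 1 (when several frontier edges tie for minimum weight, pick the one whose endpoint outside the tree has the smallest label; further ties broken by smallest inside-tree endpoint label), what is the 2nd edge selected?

Prim, starting at 1.
Step 1: cheapest edge leaving the tree is 0–1 (4); add 0.
Step 2: cheapest edge leaving the tree is 0–3 (5); add 3.
Step 3: cheapest edge leaving the tree is 2–3 (1); add 2.
Step 4: cheapest edge leaving the tree is 3–4 (14); add 4.
The 2nd edge added is 0–3.

0-3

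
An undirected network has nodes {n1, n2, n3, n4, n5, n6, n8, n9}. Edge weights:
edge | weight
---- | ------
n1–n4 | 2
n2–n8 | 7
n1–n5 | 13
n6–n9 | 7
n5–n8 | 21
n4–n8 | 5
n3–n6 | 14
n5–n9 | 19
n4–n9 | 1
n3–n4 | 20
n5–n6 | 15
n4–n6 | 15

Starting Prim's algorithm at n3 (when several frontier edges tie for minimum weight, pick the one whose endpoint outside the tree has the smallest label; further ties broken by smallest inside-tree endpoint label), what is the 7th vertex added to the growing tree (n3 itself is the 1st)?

n2

Prim's algorithm from n3:
Step 1: cheapest edge leaving the tree is n3–n6 (14); add n6.
Step 2: cheapest edge leaving the tree is n6–n9 (7); add n9.
Step 3: cheapest edge leaving the tree is n4–n9 (1); add n4.
Step 4: cheapest edge leaving the tree is n1–n4 (2); add n1.
Step 5: cheapest edge leaving the tree is n4–n8 (5); add n8.
Step 6: cheapest edge leaving the tree is n2–n8 (7); add n2.
Step 7: cheapest edge leaving the tree is n1–n5 (13); add n5.
Vertex order: n3, n6, n9, n4, n1, n8, n2, n5. The 7th vertex is n2.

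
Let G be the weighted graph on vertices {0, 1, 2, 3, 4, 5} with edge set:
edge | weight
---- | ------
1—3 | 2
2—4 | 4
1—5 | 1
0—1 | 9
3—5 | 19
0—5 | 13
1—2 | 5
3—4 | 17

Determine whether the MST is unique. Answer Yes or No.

Yes

Kruskal's algorithm — process edges by increasing weight (ties by edge label):
1—5 (1): add. Components now {0} {1,5} {2} {3} {4}
1—3 (2): add. Components now {0} {1,3,5} {2} {4}
2—4 (4): add. Components now {0} {1,3,5} {2,4}
1—2 (5): add. Components now {0} {1,2,3,4,5}
0—1 (9): add. Components now {0,1,2,3,4,5}
Every non-tree edge has weight strictly greater than the heaviest edge on the tree path between its endpoints, so the MST is unique.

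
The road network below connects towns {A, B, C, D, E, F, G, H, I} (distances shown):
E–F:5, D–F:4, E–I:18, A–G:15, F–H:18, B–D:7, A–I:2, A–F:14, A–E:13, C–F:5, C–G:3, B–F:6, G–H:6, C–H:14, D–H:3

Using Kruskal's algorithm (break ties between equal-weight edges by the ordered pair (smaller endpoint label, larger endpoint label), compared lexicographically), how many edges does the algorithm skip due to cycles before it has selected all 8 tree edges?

Sort edges by weight, then run Kruskal:
A–I (2): add — endpoints in different components.
C–G (3): add — endpoints in different components.
D–H (3): add — endpoints in different components.
D–F (4): add — endpoints in different components.
C–F (5): add — endpoints in different components.
E–F (5): add — endpoints in different components.
B–F (6): add — endpoints in different components.
G–H (6): skip — G and H already connected.
B–D (7): skip — B and D already connected.
A–E (13): add — endpoints in different components.
Edges rejected before the tree was complete: 2.

2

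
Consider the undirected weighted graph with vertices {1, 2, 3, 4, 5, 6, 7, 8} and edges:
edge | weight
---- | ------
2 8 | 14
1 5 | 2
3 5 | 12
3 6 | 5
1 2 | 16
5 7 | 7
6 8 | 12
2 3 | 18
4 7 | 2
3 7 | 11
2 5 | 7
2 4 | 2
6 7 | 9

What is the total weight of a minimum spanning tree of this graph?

39

Kruskal's algorithm — process edges by increasing weight (ties by edge label):
1 5 (2): add — endpoints in different components.
2 4 (2): add — endpoints in different components.
4 7 (2): add — endpoints in different components.
3 6 (5): add — endpoints in different components.
2 5 (7): add — endpoints in different components.
5 7 (7): skip — 5 and 7 already connected.
6 7 (9): add — endpoints in different components.
3 7 (11): skip — 3 and 7 already connected.
3 5 (12): skip — 3 and 5 already connected.
6 8 (12): add — endpoints in different components.
MST edges: 1 5, 2 4, 4 7, 3 6, 2 5, 6 7, 6 8; total weight 2+2+2+5+7+9+12 = 39.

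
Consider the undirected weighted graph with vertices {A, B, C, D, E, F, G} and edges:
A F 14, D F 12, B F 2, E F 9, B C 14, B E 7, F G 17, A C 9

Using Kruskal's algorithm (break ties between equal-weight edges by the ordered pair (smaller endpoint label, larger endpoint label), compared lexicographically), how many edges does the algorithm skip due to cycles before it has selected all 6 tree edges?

Kruskal's algorithm — process edges by increasing weight (ties by edge label):
B F (2): add. Components now {A} {B,F} {C} {D} {E} {G}
B E (7): add. Components now {A} {B,E,F} {C} {D} {G}
A C (9): add. Components now {A,C} {B,E,F} {D} {G}
E F (9): skip — E and F already connected.
D F (12): add. Components now {A,C} {B,D,E,F} {G}
A F (14): add. Components now {A,B,C,D,E,F} {G}
B C (14): skip — B and C already connected.
F G (17): add. Components now {A,B,C,D,E,F,G}
Edges rejected before the tree was complete: 2.

2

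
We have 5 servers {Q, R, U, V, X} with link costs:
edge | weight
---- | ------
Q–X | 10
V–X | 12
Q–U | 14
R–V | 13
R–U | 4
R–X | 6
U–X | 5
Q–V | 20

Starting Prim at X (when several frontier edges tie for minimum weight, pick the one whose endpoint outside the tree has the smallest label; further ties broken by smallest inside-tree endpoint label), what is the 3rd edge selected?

Q-X

Grow the tree from X using Prim:
Step 1: frontier [U–X 5, R–X 6, Q–X 10, V–X 12] → take U–X (5); add U.
Step 2: frontier [R–U 4, Q–U 14, R–X 6, Q–X 10, V–X 12] → take R–U (4); add R.
Step 3: frontier [R–V 13, Q–U 14, Q–X 10, V–X 12] → take Q–X (10); add Q.
Step 4: frontier [Q–V 20, R–V 13, V–X 12] → take V–X (12); add V.
The 3rd edge added is Q–X.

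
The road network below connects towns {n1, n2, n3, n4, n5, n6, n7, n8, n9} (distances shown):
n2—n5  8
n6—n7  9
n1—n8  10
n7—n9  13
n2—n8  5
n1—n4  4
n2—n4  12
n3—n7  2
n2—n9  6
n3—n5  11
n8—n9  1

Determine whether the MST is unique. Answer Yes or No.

Sort edges by weight, then run Kruskal:
n8—n9 (1): add — endpoints in different components.
n3—n7 (2): add — endpoints in different components.
n1—n4 (4): add — endpoints in different components.
n2—n8 (5): add — endpoints in different components.
n2—n9 (6): skip — n2 and n9 already connected.
n2—n5 (8): add — endpoints in different components.
n6—n7 (9): add — endpoints in different components.
n1—n8 (10): add — endpoints in different components.
n3—n5 (11): add — endpoints in different components.
Every non-tree edge has weight strictly greater than the heaviest edge on the tree path between its endpoints, so the MST is unique.

Yes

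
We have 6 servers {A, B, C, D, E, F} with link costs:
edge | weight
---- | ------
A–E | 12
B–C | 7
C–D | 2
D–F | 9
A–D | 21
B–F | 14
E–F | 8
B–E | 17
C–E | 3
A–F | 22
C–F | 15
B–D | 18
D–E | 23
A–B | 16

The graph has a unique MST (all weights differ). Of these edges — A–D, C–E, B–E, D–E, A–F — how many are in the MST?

1

Kruskal: consider edges lightest-first.
C–D (2): add. Components now {A} {B} {C,D} {E} {F}
C–E (3): add. Components now {A} {B} {C,D,E} {F}
B–C (7): add. Components now {A} {B,C,D,E} {F}
E–F (8): add. Components now {A} {B,C,D,E,F}
D–F (9): skip — D and F already connected.
A–E (12): add. Components now {A,B,C,D,E,F}
MST edge set: {C–D, C–E, B–C, E–F, A–E}.
Of the listed edges, {C–E} are in the MST → 1.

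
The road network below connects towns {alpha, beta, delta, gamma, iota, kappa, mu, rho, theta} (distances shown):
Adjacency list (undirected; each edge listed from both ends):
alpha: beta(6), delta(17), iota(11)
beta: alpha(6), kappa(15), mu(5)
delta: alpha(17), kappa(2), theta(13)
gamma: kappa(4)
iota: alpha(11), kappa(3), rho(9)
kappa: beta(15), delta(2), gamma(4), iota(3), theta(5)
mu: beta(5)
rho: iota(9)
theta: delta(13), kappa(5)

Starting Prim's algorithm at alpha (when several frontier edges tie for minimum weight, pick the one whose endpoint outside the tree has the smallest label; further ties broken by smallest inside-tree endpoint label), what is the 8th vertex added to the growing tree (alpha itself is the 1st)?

Prim, starting at alpha.
Step 1: frontier [alpha beta 6, alpha iota 11, alpha delta 17] → take alpha beta (6); add beta.
Step 2: frontier [alpha iota 11, alpha delta 17, beta mu 5, beta kappa 15] → take beta mu (5); add mu.
Step 3: frontier [alpha iota 11, alpha delta 17, beta kappa 15] → take alpha iota (11); add iota.
Step 4: frontier [alpha delta 17, beta kappa 15, iota kappa 3, iota rho 9] → take iota kappa (3); add kappa.
Step 5: frontier [alpha delta 17, iota rho 9, delta kappa 2, gamma kappa 4, kappa theta 5] → take delta kappa (2); add delta.
Step 6: frontier [delta theta 13, iota rho 9, gamma kappa 4, kappa theta 5] → take gamma kappa (4); add gamma.
Step 7: frontier [delta theta 13, iota rho 9, kappa theta 5] → take kappa theta (5); add theta.
Step 8: frontier [iota rho 9] → take iota rho (9); add rho.
Vertex order: alpha, beta, mu, iota, kappa, delta, gamma, theta, rho. The 8th vertex is theta.

theta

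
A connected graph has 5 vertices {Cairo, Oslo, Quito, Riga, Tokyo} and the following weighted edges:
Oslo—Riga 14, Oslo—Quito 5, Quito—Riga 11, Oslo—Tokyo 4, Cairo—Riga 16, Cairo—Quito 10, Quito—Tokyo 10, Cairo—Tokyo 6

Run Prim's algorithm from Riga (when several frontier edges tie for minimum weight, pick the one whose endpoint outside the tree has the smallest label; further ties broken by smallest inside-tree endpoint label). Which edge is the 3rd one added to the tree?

Oslo-Tokyo

Prim, starting at Riga.
Step 1: frontier [Quito—Riga 11, Oslo—Riga 14, Cairo—Riga 16] → take Quito—Riga (11); add Quito.
Step 2: frontier [Oslo—Quito 5, Cairo—Quito 10, Quito—Tokyo 10, Oslo—Riga 14, Cairo—Riga 16] → take Oslo—Quito (5); add Oslo.
Step 3: frontier [Oslo—Tokyo 4, Cairo—Quito 10, Quito—Tokyo 10, Cairo—Riga 16] → take Oslo—Tokyo (4); add Tokyo.
Step 4: frontier [Cairo—Quito 10, Cairo—Riga 16, Cairo—Tokyo 6] → take Cairo—Tokyo (6); add Cairo.
The 3rd edge added is Oslo—Tokyo.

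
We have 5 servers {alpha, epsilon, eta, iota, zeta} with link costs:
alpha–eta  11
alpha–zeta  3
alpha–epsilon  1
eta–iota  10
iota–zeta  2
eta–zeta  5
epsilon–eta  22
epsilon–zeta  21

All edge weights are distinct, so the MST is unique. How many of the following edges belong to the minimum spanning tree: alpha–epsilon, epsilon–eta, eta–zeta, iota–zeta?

Sort edges by weight, then run Kruskal:
alpha–epsilon (1): add — endpoints in different components.
iota–zeta (2): add — endpoints in different components.
alpha–zeta (3): add — endpoints in different components.
eta–zeta (5): add — endpoints in different components.
MST edge set: {alpha–epsilon, iota–zeta, alpha–zeta, eta–zeta}.
Of the listed edges, {alpha–epsilon, eta–zeta, iota–zeta} are in the MST → 3.

3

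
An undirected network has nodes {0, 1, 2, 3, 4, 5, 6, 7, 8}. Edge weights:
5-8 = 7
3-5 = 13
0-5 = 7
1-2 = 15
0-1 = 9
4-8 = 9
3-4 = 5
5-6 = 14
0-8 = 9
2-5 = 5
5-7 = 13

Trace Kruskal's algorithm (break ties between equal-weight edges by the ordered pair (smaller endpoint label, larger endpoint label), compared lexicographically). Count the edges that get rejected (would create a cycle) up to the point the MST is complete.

2

Sort edges by weight, then run Kruskal:
2-5 (5): add — endpoints in different components.
3-4 (5): add — endpoints in different components.
0-5 (7): add — endpoints in different components.
5-8 (7): add — endpoints in different components.
0-1 (9): add — endpoints in different components.
0-8 (9): skip — 0 and 8 already connected.
4-8 (9): add — endpoints in different components.
3-5 (13): skip — 3 and 5 already connected.
5-7 (13): add — endpoints in different components.
5-6 (14): add — endpoints in different components.
Edges rejected before the tree was complete: 2.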